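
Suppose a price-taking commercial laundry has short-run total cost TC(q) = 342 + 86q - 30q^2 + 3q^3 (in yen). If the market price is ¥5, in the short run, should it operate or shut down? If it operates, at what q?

Shut down

Variable cost is VC = 86q - 30q^2 + 3q^3, so AVC = VC/q = 86 - 30q + 3q^2 and MC = dTC/dq = 86 - 60q + 9q^2.
AVC is minimized where dAVC/dq = -30 + 6q = 0, at q = 5; min AVC = 86 - 30·5 + 3·5^2 = ¥11.
Since P = ¥5 < min AVC = ¥11, price fails to cover variable cost at any output.
The firm minimizes its loss by shutting down and losing only its fixed cost of ¥342.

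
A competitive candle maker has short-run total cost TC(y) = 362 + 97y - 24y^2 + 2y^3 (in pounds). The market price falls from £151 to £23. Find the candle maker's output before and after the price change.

Output falls from 9 to 0 (the firm shuts down)

MC = 97 - 48y + 6y^2; the shutdown threshold is min AVC = £25 (at y = 6).
At P = £151 ≥ min AVC, set P = MC on the rising branch: y = 9.
At P = £23 < min AVC = £25, price no longer covers variable cost at any output, so the firm shuts down: y = 0.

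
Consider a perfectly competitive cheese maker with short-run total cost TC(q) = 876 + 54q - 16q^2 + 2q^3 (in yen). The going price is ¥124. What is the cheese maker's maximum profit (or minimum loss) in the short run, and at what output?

AVC = 54 - 16q + 2q^2 has its minimum ¥22 at q = 4; price ¥124 clears that bar, so the firm operates.
MC = 54 - 32q + 6q^2. Setting P = MC and taking the root on the rising branch gives q* = 7.
TR = 124·7 = 868. TC = 876 + 280 = 1156. Profit = 868 − 1156 = -¥288.
By producing, the firm covers all variable cost plus ¥588 of fixed cost; shutting down would lose the full ¥876.

Profit = -¥288 at q = 7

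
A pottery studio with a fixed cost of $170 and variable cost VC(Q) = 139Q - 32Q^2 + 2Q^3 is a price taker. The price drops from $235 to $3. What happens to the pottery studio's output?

Output falls from 12 to 0 (the firm shuts down)

AVC = 139 - 32Q + 2Q^2, minimized at Q = 8 where min AVC = $11. MC = 139 - 64Q + 6Q^2.
At P = $235 ≥ min AVC, set P = MC on the rising branch: Q = 12.
At P = $3 < min AVC = $11, price no longer covers variable cost at any output, so the firm shuts down: Q = 0.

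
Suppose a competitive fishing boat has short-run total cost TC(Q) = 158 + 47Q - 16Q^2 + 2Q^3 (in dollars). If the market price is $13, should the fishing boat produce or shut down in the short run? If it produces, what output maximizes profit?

Shut down

Strip out fixed cost: VC = 47Q - 16Q^2 + 2Q^3. Then AVC = 47 - 16Q + 2Q^2 and MC = 47 - 32Q + 6Q^2.
The AVC parabola has its vertex at Q = 16/4 = 4, where AVC = 47 - 16·4 + 2·4^2 = $15.
P = $13 lies below min AVC = $15; no output level covers variable cost.
Best response: produce nothing and absorb the $158 fixed cost.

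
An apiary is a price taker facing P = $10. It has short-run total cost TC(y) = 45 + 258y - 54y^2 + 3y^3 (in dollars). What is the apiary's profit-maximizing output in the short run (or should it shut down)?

Shut down

Variable cost is VC = 258y - 54y^2 + 3y^3, so AVC = VC/y = 258 - 54y + 3y^2 and MC = dTC/dy = 258 - 108y + 9y^2.
AVC hits its minimum where MC = AVC, at y = 9, giving min AVC = 258 - 54·9 + 3·9^2 = $15.
With P < min AVC ($10 < $15), every unit sold adds to the loss.
Shutting down limits the loss to fixed cost, $45.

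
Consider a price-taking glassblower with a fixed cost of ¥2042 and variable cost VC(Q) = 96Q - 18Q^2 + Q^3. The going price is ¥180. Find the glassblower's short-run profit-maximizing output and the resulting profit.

AVC = 96 - 18Q + Q^2 has its minimum ¥15 at Q = 9; price ¥180 clears that bar, so the firm operates.
With MC = 96 - 36Q + 3Q^2, P = MC on the upward-sloping part at Q* = 14.
TR = 180·14 = 2520. TC = 2042 + 560 = 2602. Profit = 2520 − 2602 = -¥82.
That loss of ¥82 beats the ¥2042 the firm would lose by shutting down; producing recovers ¥1960 of fixed cost.

Profit = -¥82 at Q = 14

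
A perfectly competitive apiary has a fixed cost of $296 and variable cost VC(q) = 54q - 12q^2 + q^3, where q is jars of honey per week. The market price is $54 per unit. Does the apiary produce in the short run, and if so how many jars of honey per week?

Produce at q = 8

Strip out fixed cost: VC = 54q - 12q^2 + q^3. Then AVC = 54 - 12q + q^2 and MC = 54 - 24q + 3q^2.
AVC is minimized where dAVC/dq = -12 + 2q = 0, at q = 6; min AVC = 54 - 12·6 + 6^2 = $18.
Because $54 ≥ $18, revenue can cover variable cost; the firm operates.
P = MC gives -24q + 3q^2 = 0, with roots 0 and 8. Take the larger (rising MC): q* = 8.
Check: AVC at q = 8 is $22 ≤ P, so revenue covers variable cost.
Profit = P·q − TC = 54·8 − 472 = -$40, a loss, but smaller than the $296 fixed cost the firm would lose by shutting down.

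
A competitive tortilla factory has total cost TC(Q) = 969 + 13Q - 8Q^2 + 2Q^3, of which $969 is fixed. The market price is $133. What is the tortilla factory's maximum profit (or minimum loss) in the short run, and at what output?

Profit = -$393 at Q = 6

AVC = 13 - 8Q + 2Q^2; min AVC = $5 at Q = 2. Since P = $133 ≥ min AVC, the firm produces.
MC = 13 - 16Q + 6Q^2. Setting P = MC and taking the root on the rising branch gives Q* = 6.
TR = 133·6 = 798. TC = 969 + 222 = 1191. Profit = 798 − 1191 = -$393.
That loss of $393 beats the $969 the firm would lose by shutting down; producing recovers $576 of fixed cost.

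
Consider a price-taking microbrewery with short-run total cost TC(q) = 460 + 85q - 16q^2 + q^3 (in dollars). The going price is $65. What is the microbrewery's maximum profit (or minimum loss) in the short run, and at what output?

AVC = 85 - 16q + q^2 has its minimum $21 at q = 8; price $65 clears that bar, so the firm operates.
MC = 85 - 32q + 3q^2. Setting P = MC and taking the root on the rising branch gives q* = 10.
TR = 65·10 = 650. TC = 460 + 250 = 710. Profit = 650 − 710 = -$60.
That loss of $60 beats the $460 the firm would lose by shutting down; producing recovers $400 of fixed cost.

Profit = -$60 at q = 10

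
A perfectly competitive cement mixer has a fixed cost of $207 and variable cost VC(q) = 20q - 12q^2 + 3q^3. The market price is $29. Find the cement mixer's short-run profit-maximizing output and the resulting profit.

Profit = -$153 at q = 3

AVC = 20 - 12q + 3q^2; min AVC = $8 at q = 2. Since P = $29 ≥ min AVC, the firm produces.
MC = 20 - 24q + 9q^2. Setting P = MC and taking the root on the rising branch gives q* = 3.
TR = 29·3 = 87. TC = 207 + 33 = 240. Profit = 87 − 240 = -$153.
That loss of $153 beats the $207 the firm would lose by shutting down; producing recovers $54 of fixed cost.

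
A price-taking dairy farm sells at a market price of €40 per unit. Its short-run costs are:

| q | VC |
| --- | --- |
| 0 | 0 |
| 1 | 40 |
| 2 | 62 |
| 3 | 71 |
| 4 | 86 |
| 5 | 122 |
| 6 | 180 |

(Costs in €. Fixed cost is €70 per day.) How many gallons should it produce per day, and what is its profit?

q = 5; profit = €8

Compute π = P·q − TC at each output: q=0: -70; q=1: -70; q=2: -52; q=3: -21; q=4: 4; q=5: 8; q=6: -10.
Profit is maximized at q = 5. AVC there is 122/5 = €24.40 ≤ P, so producing beats shutting down (which would give -€70).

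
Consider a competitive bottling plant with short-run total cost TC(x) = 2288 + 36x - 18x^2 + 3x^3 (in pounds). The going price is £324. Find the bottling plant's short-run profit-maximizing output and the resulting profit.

AVC = 36 - 18x + 3x^2; min AVC = £9 at x = 3. Since P = £324 ≥ min AVC, the firm produces.
With MC = 36 - 36x + 9x^2, P = MC on the upward-sloping part at x* = 8.
TR = 324·8 = 2592. TC = 2288 + 672 = 2960. Profit = 2592 − 2960 = -£368.
Shutting down would mean losing the fixed cost of £2288, so operating at a loss of £368 is better by £1920.

Profit = -£368 at x = 8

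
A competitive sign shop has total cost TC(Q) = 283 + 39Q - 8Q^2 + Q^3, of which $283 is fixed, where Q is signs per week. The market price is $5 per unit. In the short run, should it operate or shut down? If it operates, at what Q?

Variable cost is VC = 39Q - 8Q^2 + Q^3, so AVC = VC/Q = 39 - 8Q + Q^2 and MC = dTC/dQ = 39 - 16Q + 3Q^2.
AVC is minimized where dAVC/dQ = -8 + 2Q = 0, at Q = 4; min AVC = 39 - 8·4 + 4^2 = $23.
P = $5 lies below min AVC = $23; no output level covers variable cost.
Best response: produce nothing and absorb the $283 fixed cost.

Shut down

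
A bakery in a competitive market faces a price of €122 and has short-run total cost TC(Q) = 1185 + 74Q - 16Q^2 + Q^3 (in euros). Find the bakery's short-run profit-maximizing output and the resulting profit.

Profit = -€33 at Q = 12

AVC = 74 - 16Q + Q^2 has its minimum €10 at Q = 8; price €122 clears that bar, so the firm operates.
With MC = 74 - 32Q + 3Q^2, P = MC on the upward-sloping part at Q* = 12.
TR = 122·12 = 1464. TC = 1185 + 312 = 1497. Profit = 1464 − 1497 = -€33.
That loss of €33 beats the €1185 the firm would lose by shutting down; producing recovers €1152 of fixed cost.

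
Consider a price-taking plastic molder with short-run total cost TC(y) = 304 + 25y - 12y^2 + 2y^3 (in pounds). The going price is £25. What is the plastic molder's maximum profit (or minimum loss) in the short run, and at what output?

Profit = -£240 at y = 4

AVC = 25 - 12y + 2y^2; min AVC = £7 at y = 3. Since P = £25 ≥ min AVC, the firm produces.
With MC = 25 - 24y + 6y^2, P = MC on the upward-sloping part at y* = 4.
TR = 25·4 = 100. TC = 304 + 36 = 340. Profit = 100 − 340 = -£240.
By producing, the firm covers all variable cost plus £64 of fixed cost; shutting down would lose the full £304.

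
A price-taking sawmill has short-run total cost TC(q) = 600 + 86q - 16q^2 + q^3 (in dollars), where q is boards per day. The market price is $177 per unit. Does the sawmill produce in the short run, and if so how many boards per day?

Strip out fixed cost: VC = 86q - 16q^2 + q^3. Then AVC = 86 - 16q + q^2 and MC = 86 - 32q + 3q^2.
AVC hits its minimum where MC = AVC, at q = 8, giving min AVC = 86 - 16·8 + 8^2 = $22.
Since P = $177 ≥ min AVC = $22, price covers variable cost and the firm should produce.
P = MC gives -91 - 32q + 3q^2 = 0, with roots -7/3 and 13. Take the larger (rising MC): q* = 13.
Check: AVC at q = 13 is $47 ≤ P, so revenue covers variable cost.
Profit = P·q − TC = 177·13 − 1211 = $1090.

Produce at q = 13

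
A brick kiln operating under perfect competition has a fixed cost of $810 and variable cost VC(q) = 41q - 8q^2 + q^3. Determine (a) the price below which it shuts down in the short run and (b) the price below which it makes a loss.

Shutdown price = $25; break-even price = $140

AVC = 41 - 8q + q^2; minimized at q = 4, giving min AVC = $25. That is the shutdown price.
ATC = 810/q + 41 - 8q + q^2. Setting dATC/dq = −810/q^2 − 8 + 2q = 0 gives q = 9 (since 2·9^3 − 8·9^2 = 810).
min ATC = 810/9 + 41 − 8·9 + 9^2 = $140. That is the break-even price.
Between these two prices the firm operates at a loss; above $140 it earns a profit.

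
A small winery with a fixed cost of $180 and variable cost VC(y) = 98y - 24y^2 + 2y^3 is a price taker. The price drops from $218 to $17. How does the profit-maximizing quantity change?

AVC = 98 - 24y + 2y^2, minimized at y = 6 where min AVC = $26. MC = 98 - 48y + 6y^2.
With P = $218 above the shutdown price, P = MC gives y = 10.
At P = $17 < min AVC = $26, price no longer covers variable cost at any output, so the firm shuts down: y = 0.

Output falls from 10 to 0 (the firm shuts down)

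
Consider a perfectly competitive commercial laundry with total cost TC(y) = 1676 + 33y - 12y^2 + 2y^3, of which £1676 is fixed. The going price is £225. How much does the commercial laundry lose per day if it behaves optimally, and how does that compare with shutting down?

Profit = -£396 at y = 8

AVC = 33 - 12y + 2y^2; min AVC = £15 at y = 3. Since P = £225 ≥ min AVC, the firm produces.
MC = 33 - 24y + 6y^2. Setting P = MC and taking the root on the rising branch gives y* = 8.
TR = 225·8 = 1800. TC = 1676 + 520 = 2196. Profit = 1800 − 2196 = -£396.
That loss of £396 beats the £1676 the firm would lose by shutting down; producing recovers £1280 of fixed cost.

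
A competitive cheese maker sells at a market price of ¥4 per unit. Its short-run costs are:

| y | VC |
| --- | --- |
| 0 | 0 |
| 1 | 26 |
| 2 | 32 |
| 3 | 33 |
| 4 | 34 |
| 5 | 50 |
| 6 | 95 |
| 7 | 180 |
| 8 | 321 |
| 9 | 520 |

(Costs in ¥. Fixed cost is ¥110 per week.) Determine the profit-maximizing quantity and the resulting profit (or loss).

y = 0 (shut down); profit = -¥110

Compute π = P·y − TC at each output: y=0: -110; y=1: -132; y=2: -134; y=3: -131; y=4: -128; y=5: -140; y=6: -181; y=7: -262; y=8: -399; y=9: -594.
Profit is highest at y = 0. Equivalently, the lowest AVC in the table is 34/4 ≈ ¥8.50 at y = 4, and P = ¥4 falls below it — price never covers variable cost, so the firm shuts down and loses only its fixed cost.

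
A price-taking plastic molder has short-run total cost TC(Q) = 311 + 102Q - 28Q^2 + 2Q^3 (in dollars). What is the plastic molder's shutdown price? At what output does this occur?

$4 per unit, at Q = 7

The shutdown price is the minimum of AVC. VC = 102Q - 28Q^2 + 2Q^3, so AVC = 102 - 28Q + 2Q^2.
dAVC/dQ = -28 + 4Q = 0 gives Q = 7. min AVC = 102 - 28·7 + 2·7^2 = 4.
The firm shuts down for any P below $4.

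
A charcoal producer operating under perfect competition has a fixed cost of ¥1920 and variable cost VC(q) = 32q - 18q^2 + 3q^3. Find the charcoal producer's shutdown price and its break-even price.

AVC = 32 - 18q + 3q^2; minimized at q = 3, giving min AVC = ¥5. That is the shutdown price.
ATC = 1920/q + 32 - 18q + 3q^2. Setting dATC/dq = −1920/q^2 − 18 + 6q = 0 gives q = 8 (since 6·8^3 − 18·8^2 = 1920).
min ATC = 1920/8 + 32 − 18·8 + 3·8^2 = ¥320. That is the break-even price.
For ¥5 ≤ P < ¥320 the firm produces at a loss; below ¥5 it shuts down.

Shutdown price = ¥5; break-even price = ¥320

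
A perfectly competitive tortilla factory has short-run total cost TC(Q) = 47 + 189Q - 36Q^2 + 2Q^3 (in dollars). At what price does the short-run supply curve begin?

$27 per unit

Short-run supply begins at min AVC. From VC = 189Q - 36Q^2 + 2Q^3, AVC = 189 - 36Q + 2Q^2.
At the minimum of AVC, MC = AVC. MC = 189 - 72Q + 6Q^2; setting MC = AVC gives 4Q^2 - 36Q = 0, so Q = 9. min AVC = 27.
The firm shuts down for any P below $27.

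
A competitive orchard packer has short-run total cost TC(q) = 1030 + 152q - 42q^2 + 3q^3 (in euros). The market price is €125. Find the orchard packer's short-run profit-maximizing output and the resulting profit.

AVC = 152 - 42q + 3q^2; min AVC = €5 at q = 7. Since P = €125 ≥ min AVC, the firm produces.
MC = 152 - 84q + 9q^2. Setting P = MC and taking the root on the rising branch gives q* = 9.
TR = 125·9 = 1125. TC = 1030 + 153 = 1183. Profit = 1125 − 1183 = -€58.
That loss of €58 beats the €1030 the firm would lose by shutting down; producing recovers €972 of fixed cost.

Profit = -€58 at q = 9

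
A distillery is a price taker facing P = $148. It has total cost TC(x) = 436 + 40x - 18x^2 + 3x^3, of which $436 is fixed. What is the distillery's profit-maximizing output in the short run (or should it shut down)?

Produce at x = 6

Strip out fixed cost: VC = 40x - 18x^2 + 3x^3. Then AVC = 40 - 18x + 3x^2 and MC = 40 - 36x + 9x^2.
The AVC parabola has its vertex at x = 18/6 = 3, where AVC = 40 - 18·3 + 3·3^2 = $13.
Because $148 ≥ $13, revenue can cover variable cost; the firm operates.
P = MC gives -108 - 36x + 9x^2 = 0, with roots -2 and 6. Take the larger (rising MC): x* = 6.
Check: AVC at x = 6 is $40 ≤ P, so revenue covers variable cost.
Profit = P·x − TC = 148·6 − 676 = $212.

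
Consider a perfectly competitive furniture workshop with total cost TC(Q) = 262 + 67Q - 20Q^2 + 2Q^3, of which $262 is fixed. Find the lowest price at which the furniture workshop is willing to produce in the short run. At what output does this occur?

$17 per unit, at Q = 5

The firm shuts down when price falls below the minimum of average variable cost. AVC = VC/Q = 67 - 20Q + 2Q^2.
At the minimum of AVC, MC = AVC. MC = 67 - 40Q + 6Q^2; setting MC = AVC gives 4Q^2 - 20Q = 0, so Q = 5. min AVC = 17.
For P < $17 the firm produces nothing.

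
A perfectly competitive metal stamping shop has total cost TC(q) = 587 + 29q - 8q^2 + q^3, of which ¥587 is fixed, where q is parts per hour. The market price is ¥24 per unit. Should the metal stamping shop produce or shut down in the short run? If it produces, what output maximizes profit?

Strip out fixed cost: VC = 29q - 8q^2 + q^3. Then AVC = 29 - 8q + q^2 and MC = 29 - 16q + 3q^2.
AVC is minimized where dAVC/dq = -8 + 2q = 0, at q = 4; min AVC = 29 - 8·4 + 4^2 = ¥13.
P = ¥24 exceeds min AVC = ¥13, so the firm stays open.
Set P = MC: 24 = 29 - 16q + 3q^2 → 5 - 16q + 3q^2 = 0. The roots are q = 1/3 and q = 5; the profit-maximizing output is on the rising part of MC, so q* = 5.
Check: AVC at q = 5 is ¥14 ≤ P, so revenue covers variable cost.
Profit = P·q − TC = 24·5 − 657 = -¥537, a loss, but smaller than the ¥587 fixed cost the firm would lose by shutting down.

Produce at q = 5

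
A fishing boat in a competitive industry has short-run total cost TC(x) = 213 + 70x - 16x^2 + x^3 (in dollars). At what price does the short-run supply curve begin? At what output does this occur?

$6 per unit, at x = 8

The firm shuts down when price falls below the minimum of average variable cost. AVC = VC/x = 70 - 16x + x^2.
dAVC/dx = -16 + 2x = 0 gives x = 8. min AVC = 70 - 16·8 + 8^2 = 6.
So the shutdown price is $6.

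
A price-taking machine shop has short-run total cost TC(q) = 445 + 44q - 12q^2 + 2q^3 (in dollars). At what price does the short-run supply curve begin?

$26 per unit

Short-run supply begins at min AVC. From VC = 44q - 12q^2 + 2q^3, AVC = 44 - 12q + 2q^2.
At the minimum of AVC, MC = AVC. MC = 44 - 24q + 6q^2; setting MC = AVC gives 4q^2 - 12q = 0, so q = 3. min AVC = 26.
For P < $26 the firm produces nothing.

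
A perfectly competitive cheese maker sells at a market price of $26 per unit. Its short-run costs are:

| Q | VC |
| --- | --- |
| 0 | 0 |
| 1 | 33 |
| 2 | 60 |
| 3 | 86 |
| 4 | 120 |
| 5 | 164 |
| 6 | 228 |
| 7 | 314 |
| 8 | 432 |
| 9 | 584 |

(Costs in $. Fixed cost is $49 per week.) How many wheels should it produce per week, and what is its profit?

Compute π = P·Q − TC at each output: Q=0: -49; Q=1: -56; Q=2: -57; Q=3: -57; Q=4: -65; Q=5: -83; Q=6: -121; Q=7: -181; Q=8: -273; Q=9: -399.
Profit is highest at Q = 0. Equivalently, the lowest AVC in the table is 86/3 ≈ $28.67 at Q = 3, and P = $26 falls below it — price never covers variable cost, so the firm shuts down and loses only its fixed cost.

Q = 0 (shut down); profit = -$49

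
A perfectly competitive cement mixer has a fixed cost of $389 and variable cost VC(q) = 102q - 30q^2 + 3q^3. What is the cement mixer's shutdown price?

Short-run supply begins at min AVC. From VC = 102q - 30q^2 + 3q^3, AVC = 102 - 30q + 3q^2.
At the minimum of AVC, MC = AVC. MC = 102 - 60q + 9q^2; setting MC = AVC gives 6q^2 - 30q = 0, so q = 5. min AVC = 27.
For P < $27 the firm produces nothing.

$27 per unit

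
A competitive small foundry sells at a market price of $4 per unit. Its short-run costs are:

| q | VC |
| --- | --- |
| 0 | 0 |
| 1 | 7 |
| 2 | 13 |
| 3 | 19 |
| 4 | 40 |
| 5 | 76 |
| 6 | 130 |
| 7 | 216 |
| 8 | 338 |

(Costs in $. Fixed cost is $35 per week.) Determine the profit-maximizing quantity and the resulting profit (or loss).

q = 0 (shut down); profit = -$35

Tabulate TR − TC: q=0: -35; q=1: -38; q=2: -40; q=3: -42; q=4: -59; q=5: -91; q=6: -141; q=7: -223; q=8: -341.
Profit is highest at q = 0. Equivalently, the lowest AVC in the table is 19/3 ≈ $6.33 at q = 3, and P = $4 falls below it — price never covers variable cost, so the firm shuts down and loses only its fixed cost.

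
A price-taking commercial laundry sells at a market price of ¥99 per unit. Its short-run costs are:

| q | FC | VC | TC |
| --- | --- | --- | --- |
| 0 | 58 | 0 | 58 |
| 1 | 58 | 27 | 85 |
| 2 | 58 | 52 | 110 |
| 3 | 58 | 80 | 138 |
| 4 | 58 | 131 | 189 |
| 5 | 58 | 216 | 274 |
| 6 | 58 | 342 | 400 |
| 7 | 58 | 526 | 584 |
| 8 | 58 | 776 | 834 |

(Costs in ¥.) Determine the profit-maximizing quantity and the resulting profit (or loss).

Profit at each row (π = 99q − TC): q=0: -58; q=1: 14; q=2: 88; q=3: 159; q=4: 207; q=5: 221; q=6: 194; q=7: 109; q=8: -42.
Profit is maximized at q = 5. AVC there is 216/5 = ¥43.20 ≤ P, so producing beats shutting down (which would give -¥58).

q = 5; profit = ¥221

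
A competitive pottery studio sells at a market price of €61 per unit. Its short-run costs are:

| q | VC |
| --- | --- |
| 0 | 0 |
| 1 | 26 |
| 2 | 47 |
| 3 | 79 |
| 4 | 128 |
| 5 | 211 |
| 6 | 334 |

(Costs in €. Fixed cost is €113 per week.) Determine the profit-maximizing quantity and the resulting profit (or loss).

Tabulate TR − TC: q=0: -113; q=1: -78; q=2: -38; q=3: -9; q=4: 3; q=5: -19; q=6: -81.
Profit is maximized at q = 4. AVC there is 128/4 = €32 ≤ P, so producing beats shutting down (which would give -€113).

q = 4; profit = €3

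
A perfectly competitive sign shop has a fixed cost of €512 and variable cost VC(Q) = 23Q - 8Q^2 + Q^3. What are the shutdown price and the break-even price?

Shutdown price = €7; break-even price = €87

AVC = 23 - 8Q + Q^2; minimized at Q = 4, giving min AVC = €7. That is the shutdown price.
ATC = 512/Q + 23 - 8Q + Q^2. Setting dATC/dQ = −512/Q^2 − 8 + 2Q = 0 gives Q = 8 (since 2·8^3 − 8·8^2 = 512).
min ATC = 512/8 + 23 − 8·8 + 8^2 = €87. That is the break-even price.
Between these two prices the firm operates at a loss; above €87 it earns a profit.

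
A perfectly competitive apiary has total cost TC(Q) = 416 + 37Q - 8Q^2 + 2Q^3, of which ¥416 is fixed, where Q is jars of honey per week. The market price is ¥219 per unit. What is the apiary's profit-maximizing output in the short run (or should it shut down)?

From TC, MC = TC'(Q) = 37 - 16Q + 6Q^2 and AVC = VC/Q = 37 - 8Q + 2Q^2.
AVC is minimized where dAVC/dQ = -8 + 4Q = 0, at Q = 2; min AVC = 37 - 8·2 + 2·2^2 = ¥29.
Since P = ¥219 ≥ min AVC = ¥29, price covers variable cost and the firm should produce.
Set P = MC: 219 = 37 - 16Q + 6Q^2 → -182 - 16Q + 6Q^2 = 0. The roots are Q = -13/3 and Q = 7; the profit-maximizing output is on the rising part of MC, so Q* = 7.
Check: AVC at Q = 7 is ¥79 ≤ P, so revenue covers variable cost.
Profit = P·Q − TC = 219·7 − 969 = ¥564.

Produce at Q = 7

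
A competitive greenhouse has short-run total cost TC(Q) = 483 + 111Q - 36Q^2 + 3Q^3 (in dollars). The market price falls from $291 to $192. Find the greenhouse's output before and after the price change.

MC = 111 - 72Q + 9Q^2; the shutdown threshold is min AVC = $3 (at Q = 6).
With P = $291 above the shutdown price, P = MC gives Q = 10.
At P = $192 ≥ min AVC, set P = MC: Q = 9. The firm stays open but cuts output.

Output falls from 10 to 9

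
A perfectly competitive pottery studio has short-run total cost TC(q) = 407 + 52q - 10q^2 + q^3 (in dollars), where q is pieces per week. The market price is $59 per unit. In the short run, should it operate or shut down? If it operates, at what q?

Variable cost is VC = 52q - 10q^2 + q^3, so AVC = VC/q = 52 - 10q + q^2 and MC = dTC/dq = 52 - 20q + 3q^2.
AVC hits its minimum where MC = AVC, at q = 5, giving min AVC = 52 - 10·5 + 5^2 = $27.
Since P = $59 ≥ min AVC = $27, price covers variable cost and the firm should produce.
P = MC gives -7 - 20q + 3q^2 = 0, with roots -1/3 and 7. Take the larger (rising MC): q* = 7.
Check: AVC at q = 7 is $31 ≤ P, so revenue covers variable cost.
Profit = P·q − TC = 59·7 − 624 = -$211, a loss, but smaller than the $407 fixed cost the firm would lose by shutting down.

Produce at q = 7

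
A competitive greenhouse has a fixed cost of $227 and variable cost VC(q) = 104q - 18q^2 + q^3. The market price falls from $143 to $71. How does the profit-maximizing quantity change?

Output falls from 13 to 11

MC = 104 - 36q + 3q^2; the shutdown threshold is min AVC = $23 (at q = 9).
At P = $143 ≥ min AVC, set P = MC on the rising branch: q = 13.
At P = $71 ≥ min AVC, set P = MC: q = 11. The firm stays open but cuts output.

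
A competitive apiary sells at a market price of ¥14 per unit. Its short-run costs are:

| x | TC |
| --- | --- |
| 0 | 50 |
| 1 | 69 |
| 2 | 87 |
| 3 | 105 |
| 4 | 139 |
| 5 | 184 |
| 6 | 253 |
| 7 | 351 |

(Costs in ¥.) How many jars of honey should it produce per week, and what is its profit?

x = 0 (shut down); profit = -¥50

Profit at each row (π = 14x − TC): x=0: -50; x=1: -55; x=2: -59; x=3: -63; x=4: -83; x=5: -114; x=6: -169; x=7: -253.
Profit is highest at x = 0. Equivalently, the lowest AVC in the table is 55/3 ≈ ¥18.33 at x = 3, and P = ¥14 falls below it — price never covers variable cost, so the firm shuts down and loses only its fixed cost.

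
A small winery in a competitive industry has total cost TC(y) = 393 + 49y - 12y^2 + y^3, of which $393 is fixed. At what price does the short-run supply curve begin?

$13 per unit

The shutdown price is the minimum of AVC. VC = 49y - 12y^2 + y^3, so AVC = 49 - 12y + y^2.
At the minimum of AVC, MC = AVC. MC = 49 - 24y + 3y^2; setting MC = AVC gives 2y^2 - 12y = 0, so y = 6. min AVC = 13.
The firm shuts down for any P below $13.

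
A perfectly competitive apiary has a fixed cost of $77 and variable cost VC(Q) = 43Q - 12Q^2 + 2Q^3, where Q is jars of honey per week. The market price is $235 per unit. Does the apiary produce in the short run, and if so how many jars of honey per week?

Produce at Q = 8

Variable cost is VC = 43Q - 12Q^2 + 2Q^3, so AVC = VC/Q = 43 - 12Q + 2Q^2 and MC = dTC/dQ = 43 - 24Q + 6Q^2.
AVC hits its minimum where MC = AVC, at Q = 3, giving min AVC = 43 - 12·3 + 2·3^2 = $25.
Since P = $235 ≥ min AVC = $25, price covers variable cost and the firm should produce.
Set P = MC: 235 = 43 - 24Q + 6Q^2 → -192 - 24Q + 6Q^2 = 0. The roots are Q = -4 and Q = 8; the profit-maximizing output is on the rising part of MC, so Q* = 8.
Check: AVC at Q = 8 is $75 ≤ P, so revenue covers variable cost.
Profit = P·Q − TC = 235·8 − 677 = $1203.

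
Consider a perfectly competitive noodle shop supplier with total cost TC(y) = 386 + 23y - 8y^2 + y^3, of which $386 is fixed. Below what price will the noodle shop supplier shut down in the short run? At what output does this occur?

$7 per unit, at y = 4

Short-run supply begins at min AVC. From VC = 23y - 8y^2 + y^3, AVC = 23 - 8y + y^2.
dAVC/dy = -8 + 2y = 0 gives y = 4. min AVC = 23 - 8·4 + 4^2 = 7.
So the shutdown price is $7.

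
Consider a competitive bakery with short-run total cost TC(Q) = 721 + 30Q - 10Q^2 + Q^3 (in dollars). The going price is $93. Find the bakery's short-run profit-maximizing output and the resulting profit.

AVC = 30 - 10Q + Q^2; min AVC = $5 at Q = 5. Since P = $93 ≥ min AVC, the firm produces.
With MC = 30 - 20Q + 3Q^2, P = MC on the upward-sloping part at Q* = 9.
TR = 93·9 = 837. TC = 721 + 189 = 910. Profit = 837 − 910 = -$73.
That loss of $73 beats the $721 the firm would lose by shutting down; producing recovers $648 of fixed cost.

Profit = -$73 at Q = 9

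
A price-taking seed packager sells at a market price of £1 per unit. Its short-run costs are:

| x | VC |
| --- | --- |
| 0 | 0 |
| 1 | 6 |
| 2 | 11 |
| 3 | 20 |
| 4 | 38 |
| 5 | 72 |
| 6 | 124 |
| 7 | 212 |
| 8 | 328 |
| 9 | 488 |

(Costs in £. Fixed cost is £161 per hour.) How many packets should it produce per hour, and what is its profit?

Compute π = P·x − TC at each output: x=0: -161; x=1: -166; x=2: -170; x=3: -178; x=4: -195; x=5: -228; x=6: -279; x=7: -366; x=8: -481; x=9: -640.
Profit is highest at x = 0. Equivalently, the lowest AVC in the table is 11/2 ≈ £5.50 at x = 2, and P = £1 falls below it — price never covers variable cost, so the firm shuts down and loses only its fixed cost.

x = 0 (shut down); profit = -£161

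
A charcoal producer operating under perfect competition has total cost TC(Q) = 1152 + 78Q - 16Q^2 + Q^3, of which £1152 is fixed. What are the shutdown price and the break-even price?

Shutdown price = £14; break-even price = £126

AVC = 78 - 16Q + Q^2; minimized at Q = 8, giving min AVC = £14. That is the shutdown price.
ATC = 1152/Q + 78 - 16Q + Q^2. Setting dATC/dQ = −1152/Q^2 − 16 + 2Q = 0 gives Q = 12 (since 2·12^3 − 16·12^2 = 1152).
min ATC = 1152/12 + 78 − 16·12 + 12^2 = £126. That is the break-even price.
For £14 ≤ P < £126 the firm produces at a loss; below £14 it shuts down.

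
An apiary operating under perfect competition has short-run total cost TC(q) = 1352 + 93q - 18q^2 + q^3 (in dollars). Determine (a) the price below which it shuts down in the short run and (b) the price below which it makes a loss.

Shutdown price = min AVC. AVC = 93 - 18q + q^2, with vertex at q = 9 and minimum $12.
ATC = 1352/q + 93 - 18q + q^2. Setting dATC/dq = −1352/q^2 − 18 + 2q = 0 gives q = 13 (since 2·13^3 − 18·13^2 = 1352).
min ATC = 1352/13 + 93 − 18·13 + 13^2 = $132. That is the break-even price.
Between these two prices the firm operates at a loss; above $132 it earns a profit.

Shutdown price = $12; break-even price = $132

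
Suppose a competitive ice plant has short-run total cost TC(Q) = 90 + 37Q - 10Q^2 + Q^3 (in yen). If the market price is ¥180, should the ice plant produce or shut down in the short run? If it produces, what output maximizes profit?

Produce at Q = 11

Strip out fixed cost: VC = 37Q - 10Q^2 + Q^3. Then AVC = 37 - 10Q + Q^2 and MC = 37 - 20Q + 3Q^2.
AVC hits its minimum where MC = AVC, at Q = 5, giving min AVC = 37 - 10·5 + 5^2 = ¥12.
Since P = ¥180 ≥ min AVC = ¥12, price covers variable cost and the firm should produce.
Solving P = MC: -143 - 20Q + 3Q^2 = 0 ⇒ Q = -13/3 or 11. On the upward-sloping branch, Q* = 11.
Check: AVC at Q = 11 is ¥48 ≤ P, so revenue covers variable cost.
Profit = P·Q − TC = 180·11 − 618 = ¥1362.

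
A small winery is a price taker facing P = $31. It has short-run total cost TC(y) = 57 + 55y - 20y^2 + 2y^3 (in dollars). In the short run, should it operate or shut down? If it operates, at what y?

Produce at y = 6

Variable cost is VC = 55y - 20y^2 + 2y^3, so AVC = VC/y = 55 - 20y + 2y^2 and MC = dTC/dy = 55 - 40y + 6y^2.
AVC hits its minimum where MC = AVC, at y = 5, giving min AVC = 55 - 20·5 + 2·5^2 = $5.
Because $31 ≥ $5, revenue can cover variable cost; the firm operates.
P = MC gives 24 - 40y + 6y^2 = 0, with roots 2/3 and 6. Take the larger (rising MC): y* = 6.
Check: AVC at y = 6 is $7 ≤ P, so revenue covers variable cost.
Profit = P·y − TC = 31·6 − 99 = $87.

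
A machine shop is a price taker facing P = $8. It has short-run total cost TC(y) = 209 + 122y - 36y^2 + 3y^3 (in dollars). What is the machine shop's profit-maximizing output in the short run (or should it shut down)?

Shut down

Variable cost is VC = 122y - 36y^2 + 3y^3, so AVC = VC/y = 122 - 36y + 3y^2 and MC = dTC/dy = 122 - 72y + 9y^2.
The AVC parabola has its vertex at y = 36/6 = 6, where AVC = 122 - 36·6 + 3·6^2 = $14.
With P < min AVC ($8 < $14), every unit sold adds to the loss.
Shutting down limits the loss to fixed cost, $209.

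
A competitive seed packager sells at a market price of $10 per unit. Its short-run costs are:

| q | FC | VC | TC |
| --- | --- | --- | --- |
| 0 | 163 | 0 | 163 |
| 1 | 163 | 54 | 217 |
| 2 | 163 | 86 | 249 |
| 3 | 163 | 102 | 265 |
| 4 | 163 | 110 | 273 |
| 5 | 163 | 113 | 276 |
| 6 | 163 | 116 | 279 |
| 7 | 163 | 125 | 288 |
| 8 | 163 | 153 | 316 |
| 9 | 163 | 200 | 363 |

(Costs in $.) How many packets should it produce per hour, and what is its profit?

q = 0 (shut down); profit = -$163

Profit at each row (π = 10q − TC): q=0: -163; q=1: -207; q=2: -229; q=3: -235; q=4: -233; q=5: -226; q=6: -219; q=7: -218; q=8: -236; q=9: -273.
Profit is highest at q = 0. Equivalently, the lowest AVC in the table is 125/7 ≈ $17.86 at q = 7, and P = $10 falls below it — price never covers variable cost, so the firm shuts down and loses only its fixed cost.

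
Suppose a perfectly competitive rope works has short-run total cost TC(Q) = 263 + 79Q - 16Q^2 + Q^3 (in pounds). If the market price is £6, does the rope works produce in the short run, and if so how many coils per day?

Variable cost is VC = 79Q - 16Q^2 + Q^3, so AVC = VC/Q = 79 - 16Q + Q^2 and MC = dTC/dQ = 79 - 32Q + 3Q^2.
The AVC parabola has its vertex at Q = 16/2 = 8, where AVC = 79 - 16·8 + 8^2 = £15.
P = £6 lies below min AVC = £15; no output level covers variable cost.
The firm minimizes its loss by shutting down and losing only its fixed cost of £263.

Shut down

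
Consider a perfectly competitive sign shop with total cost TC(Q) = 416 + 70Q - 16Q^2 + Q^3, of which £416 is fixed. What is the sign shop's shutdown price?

£6 per unit

The shutdown price is the minimum of AVC. VC = 70Q - 16Q^2 + Q^3, so AVC = 70 - 16Q + Q^2.
dAVC/dQ = -16 + 2Q = 0 gives Q = 8. min AVC = 70 - 16·8 + 8^2 = 6.
The firm shuts down for any P below £6.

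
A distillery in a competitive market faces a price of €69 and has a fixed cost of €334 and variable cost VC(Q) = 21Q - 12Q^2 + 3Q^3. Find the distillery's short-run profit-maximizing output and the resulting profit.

Profit = -€142 at Q = 4

AVC = 21 - 12Q + 3Q^2; min AVC = €9 at Q = 2. Since P = €69 ≥ min AVC, the firm produces.
With MC = 21 - 24Q + 9Q^2, P = MC on the upward-sloping part at Q* = 4.
TR = 69·4 = 276. TC = 334 + 84 = 418. Profit = 276 − 418 = -€142.
That loss of €142 beats the €334 the firm would lose by shutting down; producing recovers €192 of fixed cost.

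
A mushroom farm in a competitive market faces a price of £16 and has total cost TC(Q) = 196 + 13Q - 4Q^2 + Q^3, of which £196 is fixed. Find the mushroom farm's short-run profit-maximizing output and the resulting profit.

Profit = -£178 at Q = 3

AVC = 13 - 4Q + Q^2; min AVC = £9 at Q = 2. Since P = £16 ≥ min AVC, the firm produces.
MC = 13 - 8Q + 3Q^2. Setting P = MC and taking the root on the rising branch gives Q* = 3.
TR = 16·3 = 48. TC = 196 + 30 = 226. Profit = 48 − 226 = -£178.
By producing, the firm covers all variable cost plus £18 of fixed cost; shutting down would lose the full £196.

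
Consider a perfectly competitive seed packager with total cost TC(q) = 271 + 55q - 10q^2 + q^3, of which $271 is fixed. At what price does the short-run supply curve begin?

The shutdown price is the minimum of AVC. VC = 55q - 10q^2 + q^3, so AVC = 55 - 10q + q^2.
At the minimum of AVC, MC = AVC. MC = 55 - 20q + 3q^2; setting MC = AVC gives 2q^2 - 10q = 0, so q = 5. min AVC = 30.
For P < $30 the firm produces nothing.

$30 per unit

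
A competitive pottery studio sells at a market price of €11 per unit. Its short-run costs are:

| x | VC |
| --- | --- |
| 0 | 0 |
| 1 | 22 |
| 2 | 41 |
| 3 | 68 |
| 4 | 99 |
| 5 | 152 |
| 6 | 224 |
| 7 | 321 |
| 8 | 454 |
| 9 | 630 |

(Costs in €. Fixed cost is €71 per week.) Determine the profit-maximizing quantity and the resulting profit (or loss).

x = 0 (shut down); profit = -€71

Tabulate TR − TC: x=0: -71; x=1: -82; x=2: -90; x=3: -106; x=4: -126; x=5: -168; x=6: -229; x=7: -315; x=8: -437; x=9: -602.
Profit is highest at x = 0. Equivalently, the lowest AVC in the table is 41/2 ≈ €20.50 at x = 2, and P = €11 falls below it — price never covers variable cost, so the firm shuts down and loses only its fixed cost.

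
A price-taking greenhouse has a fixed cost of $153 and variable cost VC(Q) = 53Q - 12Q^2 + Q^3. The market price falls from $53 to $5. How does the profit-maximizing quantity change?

Output falls from 8 to 0 (the firm shuts down)

MC = 53 - 24Q + 3Q^2; the shutdown threshold is min AVC = $17 (at Q = 6).
With P = $53 above the shutdown price, P = MC gives Q = 8.
At P = $5 < min AVC = $17, price no longer covers variable cost at any output, so the firm shuts down: Q = 0.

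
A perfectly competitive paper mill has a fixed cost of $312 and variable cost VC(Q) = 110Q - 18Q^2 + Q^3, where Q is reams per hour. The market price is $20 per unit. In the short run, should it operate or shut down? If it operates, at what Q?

Shut down

Strip out fixed cost: VC = 110Q - 18Q^2 + Q^3. Then AVC = 110 - 18Q + Q^2 and MC = 110 - 36Q + 3Q^2.
The AVC parabola has its vertex at Q = 18/2 = 9, where AVC = 110 - 18·9 + 9^2 = $29.
P = $20 lies below min AVC = $29; no output level covers variable cost.
Shutting down limits the loss to fixed cost, $312.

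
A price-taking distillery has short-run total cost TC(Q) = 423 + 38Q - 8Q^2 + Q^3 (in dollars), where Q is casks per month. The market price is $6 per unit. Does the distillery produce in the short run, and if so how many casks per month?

Shut down

From TC, MC = TC'(Q) = 38 - 16Q + 3Q^2 and AVC = VC/Q = 38 - 8Q + Q^2.
AVC is minimized where dAVC/dQ = -8 + 2Q = 0, at Q = 4; min AVC = 38 - 8·4 + 4^2 = $22.
P = $6 lies below min AVC = $22; no output level covers variable cost.
The firm minimizes its loss by shutting down and losing only its fixed cost of $423.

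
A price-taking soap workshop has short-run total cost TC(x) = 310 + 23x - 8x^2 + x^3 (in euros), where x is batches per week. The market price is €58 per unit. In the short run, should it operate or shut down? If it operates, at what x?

From TC, MC = TC'(x) = 23 - 16x + 3x^2 and AVC = VC/x = 23 - 8x + x^2.
The AVC parabola has its vertex at x = 8/2 = 4, where AVC = 23 - 8·4 + 4^2 = €7.
Because €58 ≥ €7, revenue can cover variable cost; the firm operates.
Solving P = MC: -35 - 16x + 3x^2 = 0 ⇒ x = -5/3 or 7. On the upward-sloping branch, x* = 7.
Check: AVC at x = 7 is €16 ≤ P, so revenue covers variable cost.
Profit = P·x − TC = 58·7 − 422 = -€16, a loss, but smaller than the €310 fixed cost the firm would lose by shutting down.

Produce at x = 7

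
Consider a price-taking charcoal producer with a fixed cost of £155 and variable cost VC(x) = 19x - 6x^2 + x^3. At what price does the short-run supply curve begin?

£10 per unit

The firm shuts down when price falls below the minimum of average variable cost. AVC = VC/x = 19 - 6x + x^2.
dAVC/dx = -6 + 2x = 0 gives x = 3. min AVC = 19 - 6·3 + 3^2 = 10.
So the shutdown price is £10.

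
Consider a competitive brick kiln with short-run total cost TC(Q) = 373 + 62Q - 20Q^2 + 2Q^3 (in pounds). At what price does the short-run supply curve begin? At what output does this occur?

£12 per unit, at Q = 5

Short-run supply begins at min AVC. From VC = 62Q - 20Q^2 + 2Q^3, AVC = 62 - 20Q + 2Q^2.
At the minimum of AVC, MC = AVC. MC = 62 - 40Q + 6Q^2; setting MC = AVC gives 4Q^2 - 20Q = 0, so Q = 5. min AVC = 12.
So the shutdown price is £12.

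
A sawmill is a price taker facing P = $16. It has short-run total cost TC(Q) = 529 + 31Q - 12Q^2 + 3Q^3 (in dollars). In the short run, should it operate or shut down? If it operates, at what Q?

Strip out fixed cost: VC = 31Q - 12Q^2 + 3Q^3. Then AVC = 31 - 12Q + 3Q^2 and MC = 31 - 24Q + 9Q^2.
The AVC parabola has its vertex at Q = 12/6 = 2, where AVC = 31 - 12·2 + 3·2^2 = $19.
Since P = $16 < min AVC = $19, price fails to cover variable cost at any output.
Shutting down limits the loss to fixed cost, $529.

Shut down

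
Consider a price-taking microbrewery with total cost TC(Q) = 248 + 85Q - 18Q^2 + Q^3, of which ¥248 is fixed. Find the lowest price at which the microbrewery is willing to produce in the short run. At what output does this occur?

Short-run supply begins at min AVC. From VC = 85Q - 18Q^2 + Q^3, AVC = 85 - 18Q + Q^2.
dAVC/dQ = -18 + 2Q = 0 gives Q = 9. min AVC = 85 - 18·9 + 9^2 = 4.
So the shutdown price is ¥4.

¥4 per unit, at Q = 9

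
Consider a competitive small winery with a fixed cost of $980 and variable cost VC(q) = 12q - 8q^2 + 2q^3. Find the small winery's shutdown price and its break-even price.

Shutdown price = $4; break-even price = $194

AVC = 12 - 8q + 2q^2; minimized at q = 2, giving min AVC = $4. That is the shutdown price.
ATC = 980/q + 12 - 8q + 2q^2. Setting dATC/dq = −980/q^2 − 8 + 4q = 0 gives q = 7 (since 4·7^3 − 8·7^2 = 980).
min ATC = 980/7 + 12 − 8·7 + 2·7^2 = $194. That is the break-even price.
Between these two prices the firm operates at a loss; above $194 it earns a profit.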